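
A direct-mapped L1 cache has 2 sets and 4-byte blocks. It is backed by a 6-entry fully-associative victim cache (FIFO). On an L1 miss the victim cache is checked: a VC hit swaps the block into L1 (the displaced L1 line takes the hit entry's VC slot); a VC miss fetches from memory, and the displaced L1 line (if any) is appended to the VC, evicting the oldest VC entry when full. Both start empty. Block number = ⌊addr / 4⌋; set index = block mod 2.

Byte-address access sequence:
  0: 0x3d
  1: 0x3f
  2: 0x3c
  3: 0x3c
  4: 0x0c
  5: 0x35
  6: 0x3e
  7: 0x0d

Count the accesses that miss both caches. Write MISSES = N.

#0 0x3d→b15/s1 MISS; vc=[]
#1 0x3f→b15/s1 L1-HIT; vc=[]
#2 0x3c→b15/s1 L1-HIT; vc=[]
#3 0x3c→b15/s1 L1-HIT; vc=[]
#4 0xc→b3/s1 MISS; vc=[15]
#5 0x35→b13/s1 MISS; vc=[15,3]
#6 0x3e→b15/s1 VC-HIT; vc=[13,3]
#7 0xd→b3/s1 VC-HIT; vc=[13,15]

MISSES = 3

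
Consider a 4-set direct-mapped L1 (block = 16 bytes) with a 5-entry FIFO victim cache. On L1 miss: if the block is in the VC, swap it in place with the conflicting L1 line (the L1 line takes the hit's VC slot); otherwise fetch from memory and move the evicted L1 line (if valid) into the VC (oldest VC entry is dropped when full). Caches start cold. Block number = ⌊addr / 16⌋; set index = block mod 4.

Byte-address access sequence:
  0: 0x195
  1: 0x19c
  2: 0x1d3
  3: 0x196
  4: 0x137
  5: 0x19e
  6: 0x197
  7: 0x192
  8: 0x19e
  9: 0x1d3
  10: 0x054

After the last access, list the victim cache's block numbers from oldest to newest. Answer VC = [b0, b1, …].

VC = [25, 29]

  [0] addr=0x195 blk=25 s=1: MISS | VC []
  [1] addr=0x19c blk=25 s=1: L1-HIT | VC []
  [2] addr=0x1d3 blk=29 s=1: MISS | VC [25]
  [3] addr=0x196 blk=25 s=1: VC-HIT | VC [29]
  [4] addr=0x137 blk=19 s=3: MISS | VC [29]
  [5] addr=0x19e blk=25 s=1: L1-HIT | VC [29]
  [6] addr=0x197 blk=25 s=1: L1-HIT | VC [29]
  [7] addr=0x192 blk=25 s=1: L1-HIT | VC [29]
  [8] addr=0x19e blk=25 s=1: L1-HIT | VC [29]
  [9] addr=0x1d3 blk=29 s=1: VC-HIT | VC [25]
  [10] addr=0x54 blk=5 s=1: MISS | VC [25, 29]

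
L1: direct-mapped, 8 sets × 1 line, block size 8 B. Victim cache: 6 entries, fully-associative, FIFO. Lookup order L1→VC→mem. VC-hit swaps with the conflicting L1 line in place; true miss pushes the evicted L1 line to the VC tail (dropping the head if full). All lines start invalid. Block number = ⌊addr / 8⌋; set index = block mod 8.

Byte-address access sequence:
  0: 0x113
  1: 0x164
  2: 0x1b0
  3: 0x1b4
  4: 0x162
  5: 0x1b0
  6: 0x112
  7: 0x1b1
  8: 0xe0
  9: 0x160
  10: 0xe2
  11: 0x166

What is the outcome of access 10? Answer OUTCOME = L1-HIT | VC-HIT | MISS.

OUTCOME = VC-HIT

#0 0x113→b34/s2 MISS; vc=[]
#1 0x164→b44/s4 MISS; vc=[]
#2 0x1b0→b54/s6 MISS; vc=[]
#3 0x1b4→b54/s6 L1-HIT; vc=[]
#4 0x162→b44/s4 L1-HIT; vc=[]
#5 0x1b0→b54/s6 L1-HIT; vc=[]
#6 0x112→b34/s2 L1-HIT; vc=[]
#7 0x1b1→b54/s6 L1-HIT; vc=[]
#8 0xe0→b28/s4 MISS; vc=[44]
#9 0x160→b44/s4 VC-HIT; vc=[28]
#10 0xe2→b28/s4 VC-HIT; vc=[44]
#11 0x166→b44/s4 VC-HIT; vc=[28]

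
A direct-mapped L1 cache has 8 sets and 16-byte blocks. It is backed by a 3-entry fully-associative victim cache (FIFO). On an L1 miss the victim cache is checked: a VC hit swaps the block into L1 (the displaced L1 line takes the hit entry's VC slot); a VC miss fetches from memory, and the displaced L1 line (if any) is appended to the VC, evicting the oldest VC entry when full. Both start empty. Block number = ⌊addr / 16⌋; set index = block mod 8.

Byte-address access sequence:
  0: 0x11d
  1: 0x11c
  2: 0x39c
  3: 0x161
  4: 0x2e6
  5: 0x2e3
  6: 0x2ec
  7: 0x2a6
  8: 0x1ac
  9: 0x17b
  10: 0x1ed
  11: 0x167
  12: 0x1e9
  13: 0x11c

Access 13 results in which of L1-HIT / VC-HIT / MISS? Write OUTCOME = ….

  [0] addr=0x11d blk=17 s=1: MISS | VC []
  [1] addr=0x11c blk=17 s=1: L1-HIT | VC []
  [2] addr=0x39c blk=57 s=1: MISS | VC [17]
  [3] addr=0x161 blk=22 s=6: MISS | VC [17]
  [4] addr=0x2e6 blk=46 s=6: MISS | VC [17, 22]
  [5] addr=0x2e3 blk=46 s=6: L1-HIT | VC [17, 22]
  [6] addr=0x2ec blk=46 s=6: L1-HIT | VC [17, 22]
  [7] addr=0x2a6 blk=42 s=2: MISS | VC [17, 22]
  [8] addr=0x1ac blk=26 s=2: MISS | VC [17, 22, 42]
  [9] addr=0x17b blk=23 s=7: MISS | VC [17, 22, 42]
  [10] addr=0x1ed blk=30 s=6: MISS | VC [22, 42, 46]
  [11] addr=0x167 blk=22 s=6: VC-HIT | VC [30, 42, 46]
  [12] addr=0x1e9 blk=30 s=6: VC-HIT | VC [22, 42, 46]
  [13] addr=0x11c blk=17 s=1: MISS | VC [42, 46, 57]

OUTCOME = MISS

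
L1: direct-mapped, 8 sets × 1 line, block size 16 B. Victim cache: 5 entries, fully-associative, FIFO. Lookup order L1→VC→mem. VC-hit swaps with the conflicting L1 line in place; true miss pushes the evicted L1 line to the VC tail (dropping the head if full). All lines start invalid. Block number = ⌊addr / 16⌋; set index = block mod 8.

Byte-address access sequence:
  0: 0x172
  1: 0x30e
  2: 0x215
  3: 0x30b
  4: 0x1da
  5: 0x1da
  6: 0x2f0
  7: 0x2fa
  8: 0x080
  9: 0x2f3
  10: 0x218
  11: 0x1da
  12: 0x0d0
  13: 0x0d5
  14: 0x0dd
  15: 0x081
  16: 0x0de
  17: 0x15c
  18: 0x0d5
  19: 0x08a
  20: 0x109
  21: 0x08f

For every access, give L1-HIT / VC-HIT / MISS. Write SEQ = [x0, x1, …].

  [0] addr=0x172 blk=23 s=7: MISS | VC []
  [1] addr=0x30e blk=48 s=0: MISS | VC []
  [2] addr=0x215 blk=33 s=1: MISS | VC []
  [3] addr=0x30b blk=48 s=0: L1-HIT | VC []
  [4] addr=0x1da blk=29 s=5: MISS | VC []
  [5] addr=0x1da blk=29 s=5: L1-HIT | VC []
  [6] addr=0x2f0 blk=47 s=7: MISS | VC [23]
  [7] addr=0x2fa blk=47 s=7: L1-HIT | VC [23]
  [8] addr=0x80 blk=8 s=0: MISS | VC [23, 48]
  [9] addr=0x2f3 blk=47 s=7: L1-HIT | VC [23, 48]
  [10] addr=0x218 blk=33 s=1: L1-HIT | VC [23, 48]
  [11] addr=0x1da blk=29 s=5: L1-HIT | VC [23, 48]
  [12] addr=0xd0 blk=13 s=5: MISS | VC [23, 48, 29]
  [13] addr=0xd5 blk=13 s=5: L1-HIT | VC [23, 48, 29]
  [14] addr=0xdd blk=13 s=5: L1-HIT | VC [23, 48, 29]
  [15] addr=0x81 blk=8 s=0: L1-HIT | VC [23, 48, 29]
  [16] addr=0xde blk=13 s=5: L1-HIT | VC [23, 48, 29]
  [17] addr=0x15c blk=21 s=5: MISS | VC [23, 48, 29, 13]
  [18] addr=0xd5 blk=13 s=5: VC-HIT | VC [23, 48, 29, 21]
  [19] addr=0x8a blk=8 s=0: L1-HIT | VC [23, 48, 29, 21]
  [20] addr=0x109 blk=16 s=0: MISS | VC [23, 48, 29, 21, 8]
  [21] addr=0x8f blk=8 s=0: VC-HIT | VC [23, 48, 29, 21, 16]

SEQ = [MISS, MISS, MISS, L1-HIT, MISS, L1-HIT, MISS, L1-HIT, MISS, L1-HIT, L1-HIT, L1-HIT, MISS, L1-HIT, L1-HIT, L1-HIT, L1-HIT, MISS, VC-HIT, L1-HIT, MISS, VC-HIT]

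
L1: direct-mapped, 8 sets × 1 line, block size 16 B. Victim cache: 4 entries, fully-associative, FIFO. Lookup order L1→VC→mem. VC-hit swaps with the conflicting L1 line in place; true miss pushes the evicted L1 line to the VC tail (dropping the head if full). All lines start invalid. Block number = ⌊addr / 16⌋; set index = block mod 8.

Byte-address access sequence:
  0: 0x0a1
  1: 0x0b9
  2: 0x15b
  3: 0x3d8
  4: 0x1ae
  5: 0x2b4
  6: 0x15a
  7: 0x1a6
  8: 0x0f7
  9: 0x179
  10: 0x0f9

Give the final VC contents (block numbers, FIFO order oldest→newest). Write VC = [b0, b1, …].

  [0] addr=0xa1 blk=10 s=2: MISS | VC []
  [1] addr=0xb9 blk=11 s=3: MISS | VC []
  [2] addr=0x15b blk=21 s=5: MISS | VC []
  [3] addr=0x3d8 blk=61 s=5: MISS | VC [21]
  [4] addr=0x1ae blk=26 s=2: MISS | VC [21, 10]
  [5] addr=0x2b4 blk=43 s=3: MISS | VC [21, 10, 11]
  [6] addr=0x15a blk=21 s=5: VC-HIT | VC [61, 10, 11]
  [7] addr=0x1a6 blk=26 s=2: L1-HIT | VC [61, 10, 11]
  [8] addr=0xf7 blk=15 s=7: MISS | VC [61, 10, 11]
  [9] addr=0x179 blk=23 s=7: MISS | VC [61, 10, 11, 15]
  [10] addr=0xf9 blk=15 s=7: VC-HIT | VC [61, 10, 11, 23]

VC = [61, 10, 11, 23]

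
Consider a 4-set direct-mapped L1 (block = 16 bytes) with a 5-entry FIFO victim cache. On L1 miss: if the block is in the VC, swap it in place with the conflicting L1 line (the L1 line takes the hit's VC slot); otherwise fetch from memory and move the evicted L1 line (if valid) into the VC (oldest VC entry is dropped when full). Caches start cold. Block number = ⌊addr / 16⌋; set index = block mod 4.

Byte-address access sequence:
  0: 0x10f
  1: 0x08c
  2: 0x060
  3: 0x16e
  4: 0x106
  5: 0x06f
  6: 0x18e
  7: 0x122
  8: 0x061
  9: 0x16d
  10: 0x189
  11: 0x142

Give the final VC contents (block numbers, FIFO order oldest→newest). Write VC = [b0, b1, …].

VC = [8, 6, 16, 18, 24]

  [0] addr=0x10f blk=16 s=0: MISS | VC []
  [1] addr=0x8c blk=8 s=0: MISS | VC [16]
  [2] addr=0x60 blk=6 s=2: MISS | VC [16]
  [3] addr=0x16e blk=22 s=2: MISS | VC [16, 6]
  [4] addr=0x106 blk=16 s=0: VC-HIT | VC [8, 6]
  [5] addr=0x6f blk=6 s=2: VC-HIT | VC [8, 22]
  [6] addr=0x18e blk=24 s=0: MISS | VC [8, 22, 16]
  [7] addr=0x122 blk=18 s=2: MISS | VC [8, 22, 16, 6]
  [8] addr=0x61 blk=6 s=2: VC-HIT | VC [8, 22, 16, 18]
  [9] addr=0x16d blk=22 s=2: VC-HIT | VC [8, 6, 16, 18]
  [10] addr=0x189 blk=24 s=0: L1-HIT | VC [8, 6, 16, 18]
  [11] addr=0x142 blk=20 s=0: MISS | VC [8, 6, 16, 18, 24]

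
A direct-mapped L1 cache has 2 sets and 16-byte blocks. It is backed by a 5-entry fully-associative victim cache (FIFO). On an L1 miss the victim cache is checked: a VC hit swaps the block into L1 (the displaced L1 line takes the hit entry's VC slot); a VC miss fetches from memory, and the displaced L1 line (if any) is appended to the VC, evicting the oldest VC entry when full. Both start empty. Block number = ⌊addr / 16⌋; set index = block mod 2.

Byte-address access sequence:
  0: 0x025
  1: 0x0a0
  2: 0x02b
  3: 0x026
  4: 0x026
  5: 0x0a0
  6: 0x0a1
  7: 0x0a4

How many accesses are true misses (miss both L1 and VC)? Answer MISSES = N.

  [0] addr=0x25 blk=2 s=0: MISS | VC []
  [1] addr=0xa0 blk=10 s=0: MISS | VC [2]
  [2] addr=0x2b blk=2 s=0: VC-HIT | VC [10]
  [3] addr=0x26 blk=2 s=0: L1-HIT | VC [10]
  [4] addr=0x26 blk=2 s=0: L1-HIT | VC [10]
  [5] addr=0xa0 blk=10 s=0: VC-HIT | VC [2]
  [6] addr=0xa1 blk=10 s=0: L1-HIT | VC [2]
  [7] addr=0xa4 blk=10 s=0: L1-HIT | VC [2]

MISSES = 2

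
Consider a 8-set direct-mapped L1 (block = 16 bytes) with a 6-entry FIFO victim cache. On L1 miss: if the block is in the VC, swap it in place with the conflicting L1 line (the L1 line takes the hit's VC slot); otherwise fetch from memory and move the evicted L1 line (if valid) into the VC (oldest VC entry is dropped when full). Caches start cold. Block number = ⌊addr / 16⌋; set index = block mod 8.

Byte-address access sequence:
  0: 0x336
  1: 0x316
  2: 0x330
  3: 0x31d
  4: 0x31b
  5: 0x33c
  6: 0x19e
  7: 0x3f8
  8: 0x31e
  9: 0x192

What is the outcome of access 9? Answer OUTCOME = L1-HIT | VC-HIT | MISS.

OUTCOME = VC-HIT

0: 0x336 (blk 51, set 3) → MISS  vc=[]
1: 0x316 (blk 49, set 1) → MISS  vc=[]
2: 0x330 (blk 51, set 3) → L1-HIT  vc=[]
3: 0x31d (blk 49, set 1) → L1-HIT  vc=[]
4: 0x31b (blk 49, set 1) → L1-HIT  vc=[]
5: 0x33c (blk 51, set 3) → L1-HIT  vc=[]
6: 0x19e (blk 25, set 1) → MISS  vc=[49]
7: 0x3f8 (blk 63, set 7) → MISS  vc=[49]
8: 0x31e (blk 49, set 1) → VC-HIT  vc=[25]
9: 0x192 (blk 25, set 1) → VC-HIT  vc=[49]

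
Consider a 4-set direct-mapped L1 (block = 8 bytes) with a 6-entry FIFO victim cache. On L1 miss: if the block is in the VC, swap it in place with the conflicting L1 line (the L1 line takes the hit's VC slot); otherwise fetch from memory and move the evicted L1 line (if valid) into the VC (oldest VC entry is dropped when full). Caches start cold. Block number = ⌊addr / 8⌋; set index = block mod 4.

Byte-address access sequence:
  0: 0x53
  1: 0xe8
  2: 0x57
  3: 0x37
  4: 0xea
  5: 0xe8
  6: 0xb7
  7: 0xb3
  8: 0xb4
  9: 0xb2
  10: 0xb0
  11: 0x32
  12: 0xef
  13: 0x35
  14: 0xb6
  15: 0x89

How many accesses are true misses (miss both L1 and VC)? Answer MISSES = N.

MISSES = 5

0: 0x53 (blk 10, set 2) → MISS  vc=[]
1: 0xe8 (blk 29, set 1) → MISS  vc=[]
2: 0x57 (blk 10, set 2) → L1-HIT  vc=[]
3: 0x37 (blk 6, set 2) → MISS  vc=[10]
4: 0xea (blk 29, set 1) → L1-HIT  vc=[10]
5: 0xe8 (blk 29, set 1) → L1-HIT  vc=[10]
6: 0xb7 (blk 22, set 2) → MISS  vc=[10, 6]
7: 0xb3 (blk 22, set 2) → L1-HIT  vc=[10, 6]
8: 0xb4 (blk 22, set 2) → L1-HIT  vc=[10, 6]
9: 0xb2 (blk 22, set 2) → L1-HIT  vc=[10, 6]
10: 0xb0 (blk 22, set 2) → L1-HIT  vc=[10, 6]
11: 0x32 (blk 6, set 2) → VC-HIT  vc=[10, 22]
12: 0xef (blk 29, set 1) → L1-HIT  vc=[10, 22]
13: 0x35 (blk 6, set 2) → L1-HIT  vc=[10, 22]
14: 0xb6 (blk 22, set 2) → VC-HIT  vc=[10, 6]
15: 0x89 (blk 17, set 1) → MISS  vc=[10, 6, 29]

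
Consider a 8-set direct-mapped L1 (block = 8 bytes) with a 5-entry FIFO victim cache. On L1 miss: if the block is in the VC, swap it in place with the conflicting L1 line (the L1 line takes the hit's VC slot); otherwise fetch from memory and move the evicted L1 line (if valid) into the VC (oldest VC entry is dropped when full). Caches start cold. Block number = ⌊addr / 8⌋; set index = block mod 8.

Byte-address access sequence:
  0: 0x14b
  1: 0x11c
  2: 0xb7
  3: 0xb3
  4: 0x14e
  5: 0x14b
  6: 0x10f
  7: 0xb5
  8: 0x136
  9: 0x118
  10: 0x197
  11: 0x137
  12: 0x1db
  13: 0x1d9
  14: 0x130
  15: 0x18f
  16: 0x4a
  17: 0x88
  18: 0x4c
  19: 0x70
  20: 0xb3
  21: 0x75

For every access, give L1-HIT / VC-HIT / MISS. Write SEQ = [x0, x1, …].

#0 0x14b→b41/s1 MISS; vc=[]
#1 0x11c→b35/s3 MISS; vc=[]
#2 0xb7→b22/s6 MISS; vc=[]
#3 0xb3→b22/s6 L1-HIT; vc=[]
#4 0x14e→b41/s1 L1-HIT; vc=[]
#5 0x14b→b41/s1 L1-HIT; vc=[]
#6 0x10f→b33/s1 MISS; vc=[41]
#7 0xb5→b22/s6 L1-HIT; vc=[41]
#8 0x136→b38/s6 MISS; vc=[41,22]
#9 0x118→b35/s3 L1-HIT; vc=[41,22]
#10 0x197→b50/s2 MISS; vc=[41,22]
#11 0x137→b38/s6 L1-HIT; vc=[41,22]
#12 0x1db→b59/s3 MISS; vc=[41,22,35]
#13 0x1d9→b59/s3 L1-HIT; vc=[41,22,35]
#14 0x130→b38/s6 L1-HIT; vc=[41,22,35]
#15 0x18f→b49/s1 MISS; vc=[41,22,35,33]
#16 0x4a→b9/s1 MISS; vc=[41,22,35,33,49]
#17 0x88→b17/s1 MISS; vc=[22,35,33,49,9]
#18 0x4c→b9/s1 VC-HIT; vc=[22,35,33,49,17]
#19 0x70→b14/s6 MISS; vc=[35,33,49,17,38]
#20 0xb3→b22/s6 MISS; vc=[33,49,17,38,14]
#21 0x75→b14/s6 VC-HIT; vc=[33,49,17,38,22]

SEQ = [MISS, MISS, MISS, L1-HIT, L1-HIT, L1-HIT, MISS, L1-HIT, MISS, L1-HIT, MISS, L1-HIT, MISS, L1-HIT, L1-HIT, MISS, MISS, MISS, VC-HIT, MISS, MISS, VC-HIT]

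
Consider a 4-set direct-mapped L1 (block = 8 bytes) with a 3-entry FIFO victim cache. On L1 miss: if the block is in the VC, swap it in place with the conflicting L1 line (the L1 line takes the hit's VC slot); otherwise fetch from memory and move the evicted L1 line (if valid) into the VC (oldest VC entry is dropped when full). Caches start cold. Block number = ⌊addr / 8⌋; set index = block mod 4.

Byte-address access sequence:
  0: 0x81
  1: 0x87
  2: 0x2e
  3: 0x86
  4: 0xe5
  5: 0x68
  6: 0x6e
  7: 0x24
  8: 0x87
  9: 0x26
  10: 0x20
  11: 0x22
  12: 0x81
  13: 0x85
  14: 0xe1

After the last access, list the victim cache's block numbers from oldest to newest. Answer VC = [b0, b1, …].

  [0] addr=0x81 blk=16 s=0: MISS | VC []
  [1] addr=0x87 blk=16 s=0: L1-HIT | VC []
  [2] addr=0x2e blk=5 s=1: MISS | VC []
  [3] addr=0x86 blk=16 s=0: L1-HIT | VC []
  [4] addr=0xe5 blk=28 s=0: MISS | VC [16]
  [5] addr=0x68 blk=13 s=1: MISS | VC [16, 5]
  [6] addr=0x6e blk=13 s=1: L1-HIT | VC [16, 5]
  [7] addr=0x24 blk=4 s=0: MISS | VC [16, 5, 28]
  [8] addr=0x87 blk=16 s=0: VC-HIT | VC [4, 5, 28]
  [9] addr=0x26 blk=4 s=0: VC-HIT | VC [16, 5, 28]
  [10] addr=0x20 blk=4 s=0: L1-HIT | VC [16, 5, 28]
  [11] addr=0x22 blk=4 s=0: L1-HIT | VC [16, 5, 28]
  [12] addr=0x81 blk=16 s=0: VC-HIT | VC [4, 5, 28]
  [13] addr=0x85 blk=16 s=0: L1-HIT | VC [4, 5, 28]
  [14] addr=0xe1 blk=28 s=0: VC-HIT | VC [4, 5, 16]

VC = [4, 5, 16]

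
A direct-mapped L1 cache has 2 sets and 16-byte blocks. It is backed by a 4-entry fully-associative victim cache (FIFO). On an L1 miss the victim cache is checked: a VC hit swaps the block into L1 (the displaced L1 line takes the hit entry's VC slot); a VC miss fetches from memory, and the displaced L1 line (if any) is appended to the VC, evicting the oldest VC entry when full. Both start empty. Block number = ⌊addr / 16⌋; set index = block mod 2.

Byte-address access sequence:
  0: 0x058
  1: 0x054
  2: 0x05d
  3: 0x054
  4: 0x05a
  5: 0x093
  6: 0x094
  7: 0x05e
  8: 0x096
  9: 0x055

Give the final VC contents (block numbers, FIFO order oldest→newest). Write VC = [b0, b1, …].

#0 0x58→b5/s1 MISS; vc=[]
#1 0x54→b5/s1 L1-HIT; vc=[]
#2 0x5d→b5/s1 L1-HIT; vc=[]
#3 0x54→b5/s1 L1-HIT; vc=[]
#4 0x5a→b5/s1 L1-HIT; vc=[]
#5 0x93→b9/s1 MISS; vc=[5]
#6 0x94→b9/s1 L1-HIT; vc=[5]
#7 0x5e→b5/s1 VC-HIT; vc=[9]
#8 0x96→b9/s1 VC-HIT; vc=[5]
#9 0x55→b5/s1 VC-HIT; vc=[9]

VC = [9]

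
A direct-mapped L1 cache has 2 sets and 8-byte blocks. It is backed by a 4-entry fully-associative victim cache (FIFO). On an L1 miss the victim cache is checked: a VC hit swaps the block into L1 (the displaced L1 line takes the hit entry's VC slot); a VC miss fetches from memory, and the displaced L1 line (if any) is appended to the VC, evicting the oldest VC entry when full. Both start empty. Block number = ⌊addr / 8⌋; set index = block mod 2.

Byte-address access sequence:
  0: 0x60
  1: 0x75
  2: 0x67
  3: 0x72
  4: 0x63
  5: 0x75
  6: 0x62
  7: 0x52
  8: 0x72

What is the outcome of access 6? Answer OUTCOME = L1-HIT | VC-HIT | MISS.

  [0] addr=0x60 blk=12 s=0: MISS | VC []
  [1] addr=0x75 blk=14 s=0: MISS | VC [12]
  [2] addr=0x67 blk=12 s=0: VC-HIT | VC [14]
  [3] addr=0x72 blk=14 s=0: VC-HIT | VC [12]
  [4] addr=0x63 blk=12 s=0: VC-HIT | VC [14]
  [5] addr=0x75 blk=14 s=0: VC-HIT | VC [12]
  [6] addr=0x62 blk=12 s=0: VC-HIT | VC [14]
  [7] addr=0x52 blk=10 s=0: MISS | VC [14, 12]
  [8] addr=0x72 blk=14 s=0: VC-HIT | VC [10, 12]

OUTCOME = VC-HIT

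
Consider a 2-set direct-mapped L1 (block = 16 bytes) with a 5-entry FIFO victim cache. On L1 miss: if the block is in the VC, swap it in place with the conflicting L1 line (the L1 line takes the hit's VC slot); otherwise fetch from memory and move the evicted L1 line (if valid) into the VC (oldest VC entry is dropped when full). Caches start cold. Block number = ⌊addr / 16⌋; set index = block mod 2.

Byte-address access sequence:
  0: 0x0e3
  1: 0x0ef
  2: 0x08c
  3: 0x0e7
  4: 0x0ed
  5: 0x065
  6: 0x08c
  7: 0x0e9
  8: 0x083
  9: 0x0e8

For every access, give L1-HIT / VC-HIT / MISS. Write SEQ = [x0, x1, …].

SEQ = [MISS, L1-HIT, MISS, VC-HIT, L1-HIT, MISS, VC-HIT, VC-HIT, VC-HIT, VC-HIT]

0: 0xe3 (blk 14, set 0) → MISS  vc=[]
1: 0xef (blk 14, set 0) → L1-HIT  vc=[]
2: 0x8c (blk 8, set 0) → MISS  vc=[14]
3: 0xe7 (blk 14, set 0) → VC-HIT  vc=[8]
4: 0xed (blk 14, set 0) → L1-HIT  vc=[8]
5: 0x65 (blk 6, set 0) → MISS  vc=[8, 14]
6: 0x8c (blk 8, set 0) → VC-HIT  vc=[6, 14]
7: 0xe9 (blk 14, set 0) → VC-HIT  vc=[6, 8]
8: 0x83 (blk 8, set 0) → VC-HIT  vc=[6, 14]
9: 0xe8 (blk 14, set 0) → VC-HIT  vc=[6, 8]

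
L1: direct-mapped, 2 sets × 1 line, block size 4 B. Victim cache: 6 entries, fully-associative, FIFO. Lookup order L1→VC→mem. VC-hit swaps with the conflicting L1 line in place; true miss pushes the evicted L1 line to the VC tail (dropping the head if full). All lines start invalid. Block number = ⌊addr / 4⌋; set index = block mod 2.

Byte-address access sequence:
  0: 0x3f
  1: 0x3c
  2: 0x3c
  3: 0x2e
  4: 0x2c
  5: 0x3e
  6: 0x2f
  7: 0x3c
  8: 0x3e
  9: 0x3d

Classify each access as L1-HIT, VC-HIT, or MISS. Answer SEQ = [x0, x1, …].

#0 0x3f→b15/s1 MISS; vc=[]
#1 0x3c→b15/s1 L1-HIT; vc=[]
#2 0x3c→b15/s1 L1-HIT; vc=[]
#3 0x2e→b11/s1 MISS; vc=[15]
#4 0x2c→b11/s1 L1-HIT; vc=[15]
#5 0x3e→b15/s1 VC-HIT; vc=[11]
#6 0x2f→b11/s1 VC-HIT; vc=[15]
#7 0x3c→b15/s1 VC-HIT; vc=[11]
#8 0x3e→b15/s1 L1-HIT; vc=[11]
#9 0x3d→b15/s1 L1-HIT; vc=[11]

SEQ = [MISS, L1-HIT, L1-HIT, MISS, L1-HIT, VC-HIT, VC-HIT, VC-HIT, L1-HIT, L1-HIT]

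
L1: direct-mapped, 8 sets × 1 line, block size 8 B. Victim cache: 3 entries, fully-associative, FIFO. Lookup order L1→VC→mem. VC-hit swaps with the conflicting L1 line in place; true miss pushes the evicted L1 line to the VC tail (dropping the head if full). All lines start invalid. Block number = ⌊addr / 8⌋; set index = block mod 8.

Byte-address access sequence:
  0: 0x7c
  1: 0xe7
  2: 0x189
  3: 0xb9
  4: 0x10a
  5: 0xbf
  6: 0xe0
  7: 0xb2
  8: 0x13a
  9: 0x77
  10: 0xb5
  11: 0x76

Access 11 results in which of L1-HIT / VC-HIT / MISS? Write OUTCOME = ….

0: 0x7c (blk 15, set 7) → MISS  vc=[]
1: 0xe7 (blk 28, set 4) → MISS  vc=[]
2: 0x189 (blk 49, set 1) → MISS  vc=[]
3: 0xb9 (blk 23, set 7) → MISS  vc=[15]
4: 0x10a (blk 33, set 1) → MISS  vc=[15, 49]
5: 0xbf (blk 23, set 7) → L1-HIT  vc=[15, 49]
6: 0xe0 (blk 28, set 4) → L1-HIT  vc=[15, 49]
7: 0xb2 (blk 22, set 6) → MISS  vc=[15, 49]
8: 0x13a (blk 39, set 7) → MISS  vc=[15, 49, 23]
9: 0x77 (blk 14, set 6) → MISS  vc=[49, 23, 22]
10: 0xb5 (blk 22, set 6) → VC-HIT  vc=[49, 23, 14]
11: 0x76 (blk 14, set 6) → VC-HIT  vc=[49, 23, 22]

OUTCOME = VC-HIT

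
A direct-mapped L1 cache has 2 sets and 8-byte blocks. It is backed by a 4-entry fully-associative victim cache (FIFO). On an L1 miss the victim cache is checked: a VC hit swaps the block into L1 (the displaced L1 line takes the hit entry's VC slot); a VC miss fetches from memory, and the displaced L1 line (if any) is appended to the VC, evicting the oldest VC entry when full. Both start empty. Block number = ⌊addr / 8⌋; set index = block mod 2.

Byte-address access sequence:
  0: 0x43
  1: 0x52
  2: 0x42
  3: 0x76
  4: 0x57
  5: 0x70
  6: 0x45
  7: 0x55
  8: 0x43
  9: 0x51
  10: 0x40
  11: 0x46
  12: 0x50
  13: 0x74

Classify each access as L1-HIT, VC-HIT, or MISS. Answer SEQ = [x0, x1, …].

0: 0x43 (blk 8, set 0) → MISS  vc=[]
1: 0x52 (blk 10, set 0) → MISS  vc=[8]
2: 0x42 (blk 8, set 0) → VC-HIT  vc=[10]
3: 0x76 (blk 14, set 0) → MISS  vc=[10, 8]
4: 0x57 (blk 10, set 0) → VC-HIT  vc=[14, 8]
5: 0x70 (blk 14, set 0) → VC-HIT  vc=[10, 8]
6: 0x45 (blk 8, set 0) → VC-HIT  vc=[10, 14]
7: 0x55 (blk 10, set 0) → VC-HIT  vc=[8, 14]
8: 0x43 (blk 8, set 0) → VC-HIT  vc=[10, 14]
9: 0x51 (blk 10, set 0) → VC-HIT  vc=[8, 14]
10: 0x40 (blk 8, set 0) → VC-HIT  vc=[10, 14]
11: 0x46 (blk 8, set 0) → L1-HIT  vc=[10, 14]
12: 0x50 (blk 10, set 0) → VC-HIT  vc=[8, 14]
13: 0x74 (blk 14, set 0) → VC-HIT  vc=[8, 10]

SEQ = [MISS, MISS, VC-HIT, MISS, VC-HIT, VC-HIT, VC-HIT, VC-HIT, VC-HIT, VC-HIT, VC-HIT, L1-HIT, VC-HIT, VC-HIT]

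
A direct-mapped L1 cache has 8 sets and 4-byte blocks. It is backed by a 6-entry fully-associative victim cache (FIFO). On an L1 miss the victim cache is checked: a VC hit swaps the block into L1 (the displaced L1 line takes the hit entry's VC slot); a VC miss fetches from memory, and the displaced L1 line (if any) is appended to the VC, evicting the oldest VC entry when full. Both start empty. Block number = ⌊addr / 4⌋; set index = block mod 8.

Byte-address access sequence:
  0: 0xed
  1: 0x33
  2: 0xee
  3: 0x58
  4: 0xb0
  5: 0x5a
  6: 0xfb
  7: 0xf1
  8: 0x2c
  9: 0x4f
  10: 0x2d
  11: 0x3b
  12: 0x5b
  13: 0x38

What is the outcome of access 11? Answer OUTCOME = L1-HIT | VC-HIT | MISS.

0: 0xed (blk 59, set 3) → MISS  vc=[]
1: 0x33 (blk 12, set 4) → MISS  vc=[]
2: 0xee (blk 59, set 3) → L1-HIT  vc=[]
3: 0x58 (blk 22, set 6) → MISS  vc=[]
4: 0xb0 (blk 44, set 4) → MISS  vc=[12]
5: 0x5a (blk 22, set 6) → L1-HIT  vc=[12]
6: 0xfb (blk 62, set 6) → MISS  vc=[12, 22]
7: 0xf1 (blk 60, set 4) → MISS  vc=[12, 22, 44]
8: 0x2c (blk 11, set 3) → MISS  vc=[12, 22, 44, 59]
9: 0x4f (blk 19, set 3) → MISS  vc=[12, 22, 44, 59, 11]
10: 0x2d (blk 11, set 3) → VC-HIT  vc=[12, 22, 44, 59, 19]
11: 0x3b (blk 14, set 6) → MISS  vc=[12, 22, 44, 59, 19, 62]
12: 0x5b (blk 22, set 6) → VC-HIT  vc=[12, 14, 44, 59, 19, 62]
13: 0x38 (blk 14, set 6) → VC-HIT  vc=[12, 22, 44, 59, 19, 62]

OUTCOME = MISS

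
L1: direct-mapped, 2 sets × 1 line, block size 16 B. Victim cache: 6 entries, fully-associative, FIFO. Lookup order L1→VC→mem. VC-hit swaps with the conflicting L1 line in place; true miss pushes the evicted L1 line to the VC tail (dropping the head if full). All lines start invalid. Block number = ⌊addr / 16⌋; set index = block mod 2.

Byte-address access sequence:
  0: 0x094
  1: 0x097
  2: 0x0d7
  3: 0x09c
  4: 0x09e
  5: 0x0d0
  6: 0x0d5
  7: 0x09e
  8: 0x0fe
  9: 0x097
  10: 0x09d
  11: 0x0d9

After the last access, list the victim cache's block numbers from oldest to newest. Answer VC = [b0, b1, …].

VC = [9, 15]

0: 0x94 (blk 9, set 1) → MISS  vc=[]
1: 0x97 (blk 9, set 1) → L1-HIT  vc=[]
2: 0xd7 (blk 13, set 1) → MISS  vc=[9]
3: 0x9c (blk 9, set 1) → VC-HIT  vc=[13]
4: 0x9e (blk 9, set 1) → L1-HIT  vc=[13]
5: 0xd0 (blk 13, set 1) → VC-HIT  vc=[9]
6: 0xd5 (blk 13, set 1) → L1-HIT  vc=[9]
7: 0x9e (blk 9, set 1) → VC-HIT  vc=[13]
8: 0xfe (blk 15, set 1) → MISS  vc=[13, 9]
9: 0x97 (blk 9, set 1) → VC-HIT  vc=[13, 15]
10: 0x9d (blk 9, set 1) → L1-HIT  vc=[13, 15]
11: 0xd9 (blk 13, set 1) → VC-HIT  vc=[9, 15]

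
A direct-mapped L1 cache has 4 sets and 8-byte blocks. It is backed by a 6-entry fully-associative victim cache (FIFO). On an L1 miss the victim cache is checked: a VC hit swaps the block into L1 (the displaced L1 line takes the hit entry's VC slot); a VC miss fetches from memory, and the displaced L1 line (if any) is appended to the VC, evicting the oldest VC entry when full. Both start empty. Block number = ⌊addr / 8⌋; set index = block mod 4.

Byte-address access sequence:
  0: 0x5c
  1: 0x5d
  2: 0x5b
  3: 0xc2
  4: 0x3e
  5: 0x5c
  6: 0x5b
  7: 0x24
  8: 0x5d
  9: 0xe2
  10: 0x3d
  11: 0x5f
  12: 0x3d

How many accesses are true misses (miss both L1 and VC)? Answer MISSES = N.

  [0] addr=0x5c blk=11 s=3: MISS | VC []
  [1] addr=0x5d blk=11 s=3: L1-HIT | VC []
  [2] addr=0x5b blk=11 s=3: L1-HIT | VC []
  [3] addr=0xc2 blk=24 s=0: MISS | VC []
  [4] addr=0x3e blk=7 s=3: MISS | VC [11]
  [5] addr=0x5c blk=11 s=3: VC-HIT | VC [7]
  [6] addr=0x5b blk=11 s=3: L1-HIT | VC [7]
  [7] addr=0x24 blk=4 s=0: MISS | VC [7, 24]
  [8] addr=0x5d blk=11 s=3: L1-HIT | VC [7, 24]
  [9] addr=0xe2 blk=28 s=0: MISS | VC [7, 24, 4]
  [10] addr=0x3d blk=7 s=3: VC-HIT | VC [11, 24, 4]
  [11] addr=0x5f blk=11 s=3: VC-HIT | VC [7, 24, 4]
  [12] addr=0x3d blk=7 s=3: VC-HIT | VC [11, 24, 4]

MISSES = 5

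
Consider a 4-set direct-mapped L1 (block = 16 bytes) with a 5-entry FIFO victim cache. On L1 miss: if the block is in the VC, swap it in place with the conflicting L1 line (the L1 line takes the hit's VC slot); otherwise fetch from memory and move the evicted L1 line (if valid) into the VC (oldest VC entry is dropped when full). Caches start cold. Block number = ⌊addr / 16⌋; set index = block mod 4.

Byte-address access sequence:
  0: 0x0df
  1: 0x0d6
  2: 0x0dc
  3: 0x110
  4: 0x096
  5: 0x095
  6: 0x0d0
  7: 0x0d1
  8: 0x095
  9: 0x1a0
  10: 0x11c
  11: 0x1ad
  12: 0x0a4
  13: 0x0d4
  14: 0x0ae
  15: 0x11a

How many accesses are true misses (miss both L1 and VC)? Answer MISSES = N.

  [0] addr=0xdf blk=13 s=1: MISS | VC []
  [1] addr=0xd6 blk=13 s=1: L1-HIT | VC []
  [2] addr=0xdc blk=13 s=1: L1-HIT | VC []
  [3] addr=0x110 blk=17 s=1: MISS | VC [13]
  [4] addr=0x96 blk=9 s=1: MISS | VC [13, 17]
  [5] addr=0x95 blk=9 s=1: L1-HIT | VC [13, 17]
  [6] addr=0xd0 blk=13 s=1: VC-HIT | VC [9, 17]
  [7] addr=0xd1 blk=13 s=1: L1-HIT | VC [9, 17]
  [8] addr=0x95 blk=9 s=1: VC-HIT | VC [13, 17]
  [9] addr=0x1a0 blk=26 s=2: MISS | VC [13, 17]
  [10] addr=0x11c blk=17 s=1: VC-HIT | VC [13, 9]
  [11] addr=0x1ad blk=26 s=2: L1-HIT | VC [13, 9]
  [12] addr=0xa4 blk=10 s=2: MISS | VC [13, 9, 26]
  [13] addr=0xd4 blk=13 s=1: VC-HIT | VC [17, 9, 26]
  [14] addr=0xae blk=10 s=2: L1-HIT | VC [17, 9, 26]
  [15] addr=0x11a blk=17 s=1: VC-HIT | VC [13, 9, 26]

MISSES = 5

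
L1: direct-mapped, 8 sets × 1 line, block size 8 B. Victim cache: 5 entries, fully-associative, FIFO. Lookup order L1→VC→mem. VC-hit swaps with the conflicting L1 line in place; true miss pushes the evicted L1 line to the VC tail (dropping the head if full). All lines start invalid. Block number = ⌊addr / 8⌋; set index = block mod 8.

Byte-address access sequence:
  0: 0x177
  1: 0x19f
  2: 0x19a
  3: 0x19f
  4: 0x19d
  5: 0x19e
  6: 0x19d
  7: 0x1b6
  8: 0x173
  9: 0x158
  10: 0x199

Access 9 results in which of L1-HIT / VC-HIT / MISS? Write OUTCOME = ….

OUTCOME = MISS

  [0] addr=0x177 blk=46 s=6: MISS | VC []
  [1] addr=0x19f blk=51 s=3: MISS | VC []
  [2] addr=0x19a blk=51 s=3: L1-HIT | VC []
  [3] addr=0x19f blk=51 s=3: L1-HIT | VC []
  [4] addr=0x19d blk=51 s=3: L1-HIT | VC []
  [5] addr=0x19e blk=51 s=3: L1-HIT | VC []
  [6] addr=0x19d blk=51 s=3: L1-HIT | VC []
  [7] addr=0x1b6 blk=54 s=6: MISS | VC [46]
  [8] addr=0x173 blk=46 s=6: VC-HIT | VC [54]
  [9] addr=0x158 blk=43 s=3: MISS | VC [54, 51]
  [10] addr=0x199 blk=51 s=3: VC-HIT | VC [54, 43]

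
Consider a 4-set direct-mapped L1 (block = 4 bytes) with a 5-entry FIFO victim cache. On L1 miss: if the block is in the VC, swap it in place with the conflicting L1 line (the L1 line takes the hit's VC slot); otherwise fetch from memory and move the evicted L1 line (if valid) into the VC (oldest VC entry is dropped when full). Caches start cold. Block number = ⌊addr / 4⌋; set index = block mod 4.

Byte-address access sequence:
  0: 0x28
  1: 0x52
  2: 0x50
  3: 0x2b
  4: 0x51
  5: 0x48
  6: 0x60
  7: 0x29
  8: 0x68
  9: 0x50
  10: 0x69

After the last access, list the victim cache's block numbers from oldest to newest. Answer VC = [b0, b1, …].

  [0] addr=0x28 blk=10 s=2: MISS | VC []
  [1] addr=0x52 blk=20 s=0: MISS | VC []
  [2] addr=0x50 blk=20 s=0: L1-HIT | VC []
  [3] addr=0x2b blk=10 s=2: L1-HIT | VC []
  [4] addr=0x51 blk=20 s=0: L1-HIT | VC []
  [5] addr=0x48 blk=18 s=2: MISS | VC [10]
  [6] addr=0x60 blk=24 s=0: MISS | VC [10, 20]
  [7] addr=0x29 blk=10 s=2: VC-HIT | VC [18, 20]
  [8] addr=0x68 blk=26 s=2: MISS | VC [18, 20, 10]
  [9] addr=0x50 blk=20 s=0: VC-HIT | VC [18, 24, 10]
  [10] addr=0x69 blk=26 s=2: L1-HIT | VC [18, 24, 10]

VC = [18, 24, 10]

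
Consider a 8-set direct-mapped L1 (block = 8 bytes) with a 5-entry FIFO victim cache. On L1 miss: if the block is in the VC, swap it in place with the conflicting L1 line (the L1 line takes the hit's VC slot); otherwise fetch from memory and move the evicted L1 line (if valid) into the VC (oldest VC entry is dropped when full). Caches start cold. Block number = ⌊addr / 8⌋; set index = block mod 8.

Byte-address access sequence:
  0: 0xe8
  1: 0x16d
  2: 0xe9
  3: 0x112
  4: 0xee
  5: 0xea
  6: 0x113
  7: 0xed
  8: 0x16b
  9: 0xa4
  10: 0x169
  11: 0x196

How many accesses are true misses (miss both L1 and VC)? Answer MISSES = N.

MISSES = 5

#0 0xe8→b29/s5 MISS; vc=[]
#1 0x16d→b45/s5 MISS; vc=[29]
#2 0xe9→b29/s5 VC-HIT; vc=[45]
#3 0x112→b34/s2 MISS; vc=[45]
#4 0xee→b29/s5 L1-HIT; vc=[45]
#5 0xea→b29/s5 L1-HIT; vc=[45]
#6 0x113→b34/s2 L1-HIT; vc=[45]
#7 0xed→b29/s5 L1-HIT; vc=[45]
#8 0x16b→b45/s5 VC-HIT; vc=[29]
#9 0xa4→b20/s4 MISS; vc=[29]
#10 0x169→b45/s5 L1-HIT; vc=[29]
#11 0x196→b50/s2 MISS; vc=[29,34]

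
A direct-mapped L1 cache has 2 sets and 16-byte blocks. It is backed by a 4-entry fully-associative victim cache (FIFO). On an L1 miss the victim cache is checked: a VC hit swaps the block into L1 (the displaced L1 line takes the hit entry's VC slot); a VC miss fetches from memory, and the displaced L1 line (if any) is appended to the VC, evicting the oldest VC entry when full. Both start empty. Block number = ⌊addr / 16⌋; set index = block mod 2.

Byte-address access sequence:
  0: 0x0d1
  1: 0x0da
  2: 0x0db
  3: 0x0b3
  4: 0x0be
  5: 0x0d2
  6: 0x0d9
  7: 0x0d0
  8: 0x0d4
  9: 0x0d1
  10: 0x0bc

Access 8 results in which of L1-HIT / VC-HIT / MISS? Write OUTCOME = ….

#0 0xd1→b13/s1 MISS; vc=[]
#1 0xda→b13/s1 L1-HIT; vc=[]
#2 0xdb→b13/s1 L1-HIT; vc=[]
#3 0xb3→b11/s1 MISS; vc=[13]
#4 0xbe→b11/s1 L1-HIT; vc=[13]
#5 0xd2→b13/s1 VC-HIT; vc=[11]
#6 0xd9→b13/s1 L1-HIT; vc=[11]
#7 0xd0→b13/s1 L1-HIT; vc=[11]
#8 0xd4→b13/s1 L1-HIT; vc=[11]
#9 0xd1→b13/s1 L1-HIT; vc=[11]
#10 0xbc→b11/s1 VC-HIT; vc=[13]

OUTCOME = L1-HIT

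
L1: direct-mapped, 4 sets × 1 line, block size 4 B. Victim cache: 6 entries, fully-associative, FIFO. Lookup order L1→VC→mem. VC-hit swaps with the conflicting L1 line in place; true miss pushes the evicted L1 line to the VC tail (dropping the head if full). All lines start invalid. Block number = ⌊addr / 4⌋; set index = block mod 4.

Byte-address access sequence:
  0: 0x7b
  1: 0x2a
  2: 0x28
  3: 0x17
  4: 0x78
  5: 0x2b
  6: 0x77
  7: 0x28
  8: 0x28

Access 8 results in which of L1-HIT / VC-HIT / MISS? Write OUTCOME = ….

#0 0x7b→b30/s2 MISS; vc=[]
#1 0x2a→b10/s2 MISS; vc=[30]
#2 0x28→b10/s2 L1-HIT; vc=[30]
#3 0x17→b5/s1 MISS; vc=[30]
#4 0x78→b30/s2 VC-HIT; vc=[10]
#5 0x2b→b10/s2 VC-HIT; vc=[30]
#6 0x77→b29/s1 MISS; vc=[30,5]
#7 0x28→b10/s2 L1-HIT; vc=[30,5]
#8 0x28→b10/s2 L1-HIT; vc=[30,5]

OUTCOME = L1-HIT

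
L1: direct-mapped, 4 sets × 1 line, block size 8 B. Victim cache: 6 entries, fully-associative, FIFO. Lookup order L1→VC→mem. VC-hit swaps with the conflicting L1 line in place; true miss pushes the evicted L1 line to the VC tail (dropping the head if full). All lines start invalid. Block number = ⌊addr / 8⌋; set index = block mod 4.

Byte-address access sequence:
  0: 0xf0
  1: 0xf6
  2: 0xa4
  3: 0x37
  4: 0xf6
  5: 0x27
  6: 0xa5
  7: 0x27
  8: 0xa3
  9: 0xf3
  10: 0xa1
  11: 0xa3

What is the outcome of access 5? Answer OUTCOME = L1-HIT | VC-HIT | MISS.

0: 0xf0 (blk 30, set 2) → MISS  vc=[]
1: 0xf6 (blk 30, set 2) → L1-HIT  vc=[]
2: 0xa4 (blk 20, set 0) → MISS  vc=[]
3: 0x37 (blk 6, set 2) → MISS  vc=[30]
4: 0xf6 (blk 30, set 2) → VC-HIT  vc=[6]
5: 0x27 (blk 4, set 0) → MISS  vc=[6, 20]
6: 0xa5 (blk 20, set 0) → VC-HIT  vc=[6, 4]
7: 0x27 (blk 4, set 0) → VC-HIT  vc=[6, 20]
8: 0xa3 (blk 20, set 0) → VC-HIT  vc=[6, 4]
9: 0xf3 (blk 30, set 2) → L1-HIT  vc=[6, 4]
10: 0xa1 (blk 20, set 0) → L1-HIT  vc=[6, 4]
11: 0xa3 (blk 20, set 0) → L1-HIT  vc=[6, 4]

OUTCOME = MISS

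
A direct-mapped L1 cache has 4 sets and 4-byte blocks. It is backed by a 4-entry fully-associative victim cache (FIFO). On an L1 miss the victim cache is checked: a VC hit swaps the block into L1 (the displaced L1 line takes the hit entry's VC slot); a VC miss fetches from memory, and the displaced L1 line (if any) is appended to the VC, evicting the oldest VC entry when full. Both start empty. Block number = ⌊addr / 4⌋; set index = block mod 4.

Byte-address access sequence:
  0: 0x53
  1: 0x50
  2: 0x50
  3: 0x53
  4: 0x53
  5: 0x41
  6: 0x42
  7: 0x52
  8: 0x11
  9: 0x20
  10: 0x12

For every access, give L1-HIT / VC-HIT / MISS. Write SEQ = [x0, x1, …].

SEQ = [MISS, L1-HIT, L1-HIT, L1-HIT, L1-HIT, MISS, L1-HIT, VC-HIT, MISS, MISS, VC-HIT]

#0 0x53→b20/s0 MISS; vc=[]
#1 0x50→b20/s0 L1-HIT; vc=[]
#2 0x50→b20/s0 L1-HIT; vc=[]
#3 0x53→b20/s0 L1-HIT; vc=[]
#4 0x53→b20/s0 L1-HIT; vc=[]
#5 0x41→b16/s0 MISS; vc=[20]
#6 0x42→b16/s0 L1-HIT; vc=[20]
#7 0x52→b20/s0 VC-HIT; vc=[16]
#8 0x11→b4/s0 MISS; vc=[16,20]
#9 0x20→b8/s0 MISS; vc=[16,20,4]
#10 0x12→b4/s0 VC-HIT; vc=[16,20,8]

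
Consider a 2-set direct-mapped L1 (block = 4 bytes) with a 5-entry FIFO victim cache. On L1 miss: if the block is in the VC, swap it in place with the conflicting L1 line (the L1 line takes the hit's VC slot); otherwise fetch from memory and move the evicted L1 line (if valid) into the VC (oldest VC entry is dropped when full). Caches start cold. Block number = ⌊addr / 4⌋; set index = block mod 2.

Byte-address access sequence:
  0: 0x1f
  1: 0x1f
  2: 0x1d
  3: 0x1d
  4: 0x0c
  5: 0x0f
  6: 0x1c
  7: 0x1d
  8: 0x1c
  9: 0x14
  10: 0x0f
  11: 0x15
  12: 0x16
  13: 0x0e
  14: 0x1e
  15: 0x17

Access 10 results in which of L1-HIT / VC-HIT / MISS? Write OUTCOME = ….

OUTCOME = VC-HIT

0: 0x1f (blk 7, set 1) → MISS  vc=[]
1: 0x1f (blk 7, set 1) → L1-HIT  vc=[]
2: 0x1d (blk 7, set 1) → L1-HIT  vc=[]
3: 0x1d (blk 7, set 1) → L1-HIT  vc=[]
4: 0xc (blk 3, set 1) → MISS  vc=[7]
5: 0xf (blk 3, set 1) → L1-HIT  vc=[7]
6: 0x1c (blk 7, set 1) → VC-HIT  vc=[3]
7: 0x1d (blk 7, set 1) → L1-HIT  vc=[3]
8: 0x1c (blk 7, set 1) → L1-HIT  vc=[3]
9: 0x14 (blk 5, set 1) → MISS  vc=[3, 7]
10: 0xf (blk 3, set 1) → VC-HIT  vc=[5, 7]
11: 0x15 (blk 5, set 1) → VC-HIT  vc=[3, 7]
12: 0x16 (blk 5, set 1) → L1-HIT  vc=[3, 7]
13: 0xe (blk 3, set 1) → VC-HIT  vc=[5, 7]
14: 0x1e (blk 7, set 1) → VC-HIT  vc=[5, 3]
15: 0x17 (blk 5, set 1) → VC-HIT  vc=[7, 3]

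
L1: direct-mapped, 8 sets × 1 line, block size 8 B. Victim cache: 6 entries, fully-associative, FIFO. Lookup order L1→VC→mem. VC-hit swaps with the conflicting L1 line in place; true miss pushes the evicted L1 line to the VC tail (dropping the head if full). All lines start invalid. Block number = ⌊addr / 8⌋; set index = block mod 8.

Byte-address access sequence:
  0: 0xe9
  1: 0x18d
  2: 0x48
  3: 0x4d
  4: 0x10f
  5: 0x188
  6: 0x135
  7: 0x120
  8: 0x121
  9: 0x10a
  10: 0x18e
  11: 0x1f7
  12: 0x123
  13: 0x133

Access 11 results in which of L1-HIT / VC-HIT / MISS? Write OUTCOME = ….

OUTCOME = MISS

#0 0xe9→b29/s5 MISS; vc=[]
#1 0x18d→b49/s1 MISS; vc=[]
#2 0x48→b9/s1 MISS; vc=[49]
#3 0x4d→b9/s1 L1-HIT; vc=[49]
#4 0x10f→b33/s1 MISS; vc=[49,9]
#5 0x188→b49/s1 VC-HIT; vc=[33,9]
#6 0x135→b38/s6 MISS; vc=[33,9]
#7 0x120→b36/s4 MISS; vc=[33,9]
#8 0x121→b36/s4 L1-HIT; vc=[33,9]
#9 0x10a→b33/s1 VC-HIT; vc=[49,9]
#10 0x18e→b49/s1 VC-HIT; vc=[33,9]
#11 0x1f7→b62/s6 MISS; vc=[33,9,38]
#12 0x123→b36/s4 L1-HIT; vc=[33,9,38]
#13 0x133→b38/s6 VC-HIT; vc=[33,9,62]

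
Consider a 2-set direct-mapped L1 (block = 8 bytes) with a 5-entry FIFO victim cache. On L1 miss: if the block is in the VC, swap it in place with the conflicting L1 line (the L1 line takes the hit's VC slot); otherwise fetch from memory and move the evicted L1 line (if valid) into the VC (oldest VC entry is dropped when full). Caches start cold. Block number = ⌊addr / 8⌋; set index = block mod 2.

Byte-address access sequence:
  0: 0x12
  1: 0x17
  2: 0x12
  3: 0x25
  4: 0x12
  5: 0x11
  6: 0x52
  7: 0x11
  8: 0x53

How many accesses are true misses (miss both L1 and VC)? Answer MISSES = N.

  [0] addr=0x12 blk=2 s=0: MISS | VC []
  [1] addr=0x17 blk=2 s=0: L1-HIT | VC []
  [2] addr=0x12 blk=2 s=0: L1-HIT | VC []
  [3] addr=0x25 blk=4 s=0: MISS | VC [2]
  [4] addr=0x12 blk=2 s=0: VC-HIT | VC [4]
  [5] addr=0x11 blk=2 s=0: L1-HIT | VC [4]
  [6] addr=0x52 blk=10 s=0: MISS | VC [4, 2]
  [7] addr=0x11 blk=2 s=0: VC-HIT | VC [4, 10]
  [8] addr=0x53 blk=10 s=0: VC-HIT | VC [4, 2]

MISSES = 3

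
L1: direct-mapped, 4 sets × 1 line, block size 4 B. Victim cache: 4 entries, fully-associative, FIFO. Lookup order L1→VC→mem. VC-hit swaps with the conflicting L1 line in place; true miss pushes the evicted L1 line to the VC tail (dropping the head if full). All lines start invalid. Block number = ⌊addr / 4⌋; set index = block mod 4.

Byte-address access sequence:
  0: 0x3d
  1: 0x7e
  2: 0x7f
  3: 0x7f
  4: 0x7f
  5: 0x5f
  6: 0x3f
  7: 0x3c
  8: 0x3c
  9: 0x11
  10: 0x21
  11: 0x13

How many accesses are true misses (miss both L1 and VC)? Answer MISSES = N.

MISSES = 5

0: 0x3d (blk 15, set 3) → MISS  vc=[]
1: 0x7e (blk 31, set 3) → MISS  vc=[15]
2: 0x7f (blk 31, set 3) → L1-HIT  vc=[15]
3: 0x7f (blk 31, set 3) → L1-HIT  vc=[15]
4: 0x7f (blk 31, set 3) → L1-HIT  vc=[15]
5: 0x5f (blk 23, set 3) → MISS  vc=[15, 31]
6: 0x3f (blk 15, set 3) → VC-HIT  vc=[23, 31]
7: 0x3c (blk 15, set 3) → L1-HIT  vc=[23, 31]
8: 0x3c (blk 15, set 3) → L1-HIT  vc=[23, 31]
9: 0x11 (blk 4, set 0) → MISS  vc=[23, 31]
10: 0x21 (blk 8, set 0) → MISS  vc=[23, 31, 4]
11: 0x13 (blk 4, set 0) → VC-HIT  vc=[23, 31, 8]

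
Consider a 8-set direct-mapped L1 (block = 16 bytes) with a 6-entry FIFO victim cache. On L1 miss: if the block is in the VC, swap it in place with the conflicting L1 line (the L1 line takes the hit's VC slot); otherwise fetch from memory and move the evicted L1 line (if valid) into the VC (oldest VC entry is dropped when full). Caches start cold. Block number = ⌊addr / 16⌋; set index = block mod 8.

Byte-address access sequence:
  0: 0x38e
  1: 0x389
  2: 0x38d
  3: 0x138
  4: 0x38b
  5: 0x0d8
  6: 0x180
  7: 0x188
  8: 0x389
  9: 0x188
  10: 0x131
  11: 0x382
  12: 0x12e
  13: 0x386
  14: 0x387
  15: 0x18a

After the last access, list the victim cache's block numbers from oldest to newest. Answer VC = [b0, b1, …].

VC = [56]

#0 0x38e→b56/s0 MISS; vc=[]
#1 0x389→b56/s0 L1-HIT; vc=[]
#2 0x38d→b56/s0 L1-HIT; vc=[]
#3 0x138→b19/s3 MISS; vc=[]
#4 0x38b→b56/s0 L1-HIT; vc=[]
#5 0xd8→b13/s5 MISS; vc=[]
#6 0x180→b24/s0 MISS; vc=[56]
#7 0x188→b24/s0 L1-HIT; vc=[56]
#8 0x389→b56/s0 VC-HIT; vc=[24]
#9 0x188→b24/s0 VC-HIT; vc=[56]
#10 0x131→b19/s3 L1-HIT; vc=[56]
#11 0x382→b56/s0 VC-HIT; vc=[24]
#12 0x12e→b18/s2 MISS; vc=[24]
#13 0x386→b56/s0 L1-HIT; vc=[24]
#14 0x387→b56/s0 L1-HIT; vc=[24]
#15 0x18a→b24/s0 VC-HIT; vc=[56]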